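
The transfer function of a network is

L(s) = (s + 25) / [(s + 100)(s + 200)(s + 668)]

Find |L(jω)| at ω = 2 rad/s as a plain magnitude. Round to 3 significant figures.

1.88e-06

At s = jω = j2:
zero (s+25): 25 + j2 → |·| = √(25²+2²) = √629 ≈ 25.08, ∠ = arctan(2/25) ≈ 4.57°
pole (s+100): 100 + j2 → |·| = √(100²+2²) = √10004 ≈ 100.02, ∠ = arctan(2/100) ≈ 1.15°
pole (s+200): 200 + j2 → |·| = √(200²+2²) = √40004 ≈ 200.01, ∠ = arctan(2/200) ≈ 0.57°
pole (s+668): 668 + j2 → |·| = √(668²+2²) = √446228 ≈ 668, ∠ = arctan(2/668) ≈ 0.17°
|L| = 1 · 25.08 / 1.3363e+07 ≈ 1.8768e-06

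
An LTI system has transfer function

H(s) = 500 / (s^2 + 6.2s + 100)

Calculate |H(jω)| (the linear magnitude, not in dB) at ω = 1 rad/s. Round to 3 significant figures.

5.04

At s = jω = j1:
quadratic: (j1)² + 6.2·j1 + 100 = 99 + j6.2 → |·| ≈ 99.194, ∠ ≈ 3.58°
|H| = 500 / 99.194 ≈ 5.0406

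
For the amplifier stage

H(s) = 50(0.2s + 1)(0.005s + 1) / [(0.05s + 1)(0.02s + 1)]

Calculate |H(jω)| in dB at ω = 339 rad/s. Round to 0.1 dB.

At ω = 339 rad/s:
zero (1 + j339·0.2) = 1 + j67.8 → |·| ≈ 67.807, ∠ ≈ 89.15°
zero (1 + j339·0.005) = 1 + j1.695 → |·| ≈ 1.968, ∠ ≈ 59.46°
pole (1 + j339·0.05) = 1 + j16.95 → |·| ≈ 16.979, ∠ ≈ 86.62°
pole (1 + j339·0.02) = 1 + j6.78 → |·| ≈ 6.8533, ∠ ≈ 81.61°
|H| = 50 · 67.807 · 1.968 / (16.979 · 6.8533) ≈ 57.34
Gain = 20 log₁₀(57.34) ≈ 35.17 dB

35.2 dB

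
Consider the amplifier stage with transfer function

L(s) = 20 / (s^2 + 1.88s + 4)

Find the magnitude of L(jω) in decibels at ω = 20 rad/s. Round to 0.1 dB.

At s = jω = j20:
quadratic: (j20)² + 1.88·j20 + 4 = -396 + j37.6 → |·| ≈ 397.78, ∠ ≈ 174.58°
|L| = 20 / 397.78 ≈ 0.050279
Gain = 20 log₁₀(0.050279) ≈ -25.97 dB

-26.0 dB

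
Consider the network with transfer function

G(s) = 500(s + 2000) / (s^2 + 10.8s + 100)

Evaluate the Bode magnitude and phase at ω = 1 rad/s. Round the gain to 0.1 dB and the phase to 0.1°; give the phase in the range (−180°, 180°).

At s = jω = j1:
zero (s+2000): 2000 + j1 → |·| = √(2000²+1²) = √4000001 ≈ 2000, ∠ = arctan(1/2000) ≈ 0.03°
quadratic: (j1)² + 10.8·j1 + 100 = 99 + j10.8 → |·| ≈ 99.587, ∠ ≈ 6.23°
|G| = 500 · 2000 / 99.587 ≈ 10041
Gain = 20 log₁₀(10041) ≈ 80.04 dB
∠G = 0.03° − 6.23° = -6.20°

80.0 dB, -6.2°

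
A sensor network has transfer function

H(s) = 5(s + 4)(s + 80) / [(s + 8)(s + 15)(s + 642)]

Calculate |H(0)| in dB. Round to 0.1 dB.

H(0) = 5·4·80 / (8·15·642) ≈ 0.020768
20 log₁₀(0.020768) ≈ -33.65 dB

-33.7 dB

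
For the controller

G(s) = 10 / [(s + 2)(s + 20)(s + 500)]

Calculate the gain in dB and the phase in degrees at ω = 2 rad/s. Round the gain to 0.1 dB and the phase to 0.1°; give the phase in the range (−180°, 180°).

At s = jω = j2:
pole (s+2): 2 + j2 → |·| = √(2²+2²) = √8 ≈ 2.8284, ∠ = arctan(2/2) ≈ 45.00°
pole (s+20): 20 + j2 → |·| = √(20²+2²) = √404 ≈ 20.1, ∠ = arctan(2/20) ≈ 5.71°
pole (s+500): 500 + j2 → |·| = √(500²+2²) = √250004 ≈ 500, ∠ = arctan(2/500) ≈ 0.23°
|G| = 10 / 28425 ≈ 0.0003518
Gain = 20 log₁₀(0.0003518) ≈ -69.07 dB
∠G = 0.00° − 50.94° = -50.94°

-69.1 dB, -50.9°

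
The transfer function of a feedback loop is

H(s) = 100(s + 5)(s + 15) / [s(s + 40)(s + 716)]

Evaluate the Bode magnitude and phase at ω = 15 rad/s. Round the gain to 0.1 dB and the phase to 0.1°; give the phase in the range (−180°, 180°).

At s = jω = j15:
zero (s+5): 5 + j15 → |·| = √(5²+15²) = √250 ≈ 15.811, ∠ = arctan(15/5) ≈ 71.57°
zero (s+15): 15 + j15 → |·| = √(15²+15²) = √450 ≈ 21.213, ∠ = arctan(15/15) ≈ 45.00°
pole (s+40): 40 + j15 → |·| = √(40²+15²) = √1825 ≈ 42.72, ∠ = arctan(15/40) ≈ 20.56°
pole (s+716): 716 + j15 → |·| = √(716²+15²) = √512881 ≈ 716.16, ∠ = arctan(15/716) ≈ 1.20°
pole at origin: |s| = 15, ∠ = 90.00° (in denominator)
|H| = 100 · 335.4 / 4.5892e+05 ≈ 0.073085
Gain = 20 log₁₀(0.073085) ≈ -22.72 dB
∠H = 116.57° − 111.76° = 4.81°

-22.7 dB, 4.8°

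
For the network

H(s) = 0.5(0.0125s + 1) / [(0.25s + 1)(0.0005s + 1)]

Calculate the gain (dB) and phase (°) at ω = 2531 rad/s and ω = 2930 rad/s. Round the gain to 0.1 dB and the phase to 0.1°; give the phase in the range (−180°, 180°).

ω = 2531: -36.2 dB, -53.4°; ω = 2930: -37.0 dB, -57.2°

At ω = 2531 rad/s:
zero (1 + j2531·0.0125) = 1 + j31.6375 → |·| ≈ 31.653, ∠ ≈ 88.19°
pole (1 + j2531·0.25) = 1 + j632.75 → |·| ≈ 632.75, ∠ ≈ 89.91°
pole (1 + j2531·0.0005) = 1 + j1.2655 → |·| ≈ 1.6129, ∠ ≈ 51.68°
|H| = 0.5 · 31.653 / (632.75 · 1.6129) ≈ 0.015508
Gain = 20 log₁₀(0.015508) ≈ -36.19 dB
∠H = (88.19°) − (89.91° + 51.68°) = -53.40°

At ω = 2930 rad/s:
zero (1 + j2930·0.0125) = 1 + j36.625 → |·| ≈ 36.639, ∠ ≈ 88.44°
pole (1 + j2930·0.25) = 1 + j732.5 → |·| ≈ 732.5, ∠ ≈ 89.92°
pole (1 + j2930·0.0005) = 1 + j1.465 → |·| ≈ 1.7738, ∠ ≈ 55.68°
|H| = 0.5 · 36.639 / (732.5 · 1.7738) ≈ 0.014099
Gain = 20 log₁₀(0.014099) ≈ -37.02 dB
∠H = (88.44°) − (89.92° + 55.68°) = -57.16°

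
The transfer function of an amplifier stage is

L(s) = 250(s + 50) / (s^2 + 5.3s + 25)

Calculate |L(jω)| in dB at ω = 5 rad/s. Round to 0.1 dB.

At s = jω = j5:
zero (s+50): 50 + j5 → |·| = √(50²+5²) = √2525 ≈ 50.249, ∠ = arctan(5/50) ≈ 5.71°
quadratic: (j5)² + 5.3·j5 + 25 = 0 + j26.5 → |·| ≈ 26.5, ∠ ≈ 90.00°
|L| = 250 · 50.249 / 26.5 ≈ 474.05
Gain = 20 log₁₀(474.05) ≈ 53.52 dB

53.5 dB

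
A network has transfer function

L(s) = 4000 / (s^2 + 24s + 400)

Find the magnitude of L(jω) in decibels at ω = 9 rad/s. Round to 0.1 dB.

20.3 dB

At s = jω = j9:
quadratic: (j9)² + 24·j9 + 400 = 319 + j216 → |·| ≈ 385.25, ∠ ≈ 34.10°
|L| = 4000 / 385.25 ≈ 10.383
Gain = 20 log₁₀(10.383) ≈ 20.33 dB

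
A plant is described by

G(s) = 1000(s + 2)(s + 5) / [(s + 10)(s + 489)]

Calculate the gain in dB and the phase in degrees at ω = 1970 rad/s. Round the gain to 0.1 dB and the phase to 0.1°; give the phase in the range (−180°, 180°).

At s = jω = j1970:
zero (s+2): 2 + j1970 → |·| = √(2²+1970²) = √3880904 ≈ 1970, ∠ = arctan(1970/2) ≈ 89.94°
zero (s+5): 5 + j1970 → |·| = √(5²+1970²) = √3880925 ≈ 1970, ∠ = arctan(1970/5) ≈ 89.85°
pole (s+10): 10 + j1970 → |·| = √(10²+1970²) = √3881000 ≈ 1970, ∠ = arctan(1970/10) ≈ 89.71°
pole (s+489): 489 + j1970 → |·| = √(489²+1970²) = √4120021 ≈ 2029.8, ∠ = arctan(1970/489) ≈ 76.06°
|G| = 1000 · 3.8809e+06 / 3.9987e+06 ≈ 970.54
Gain = 20 log₁₀(970.54) ≈ 59.74 dB
∠G = 179.79° − 165.77° = 14.02°

59.7 dB, 14.0°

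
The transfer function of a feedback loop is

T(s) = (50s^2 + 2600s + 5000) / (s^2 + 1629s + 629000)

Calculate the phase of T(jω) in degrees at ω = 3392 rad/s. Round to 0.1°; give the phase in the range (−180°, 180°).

26.1°

Substitute s = j3392:
Numerator: 50(j3392)^2 + 2600(j3392) + 5000 = -575278200 + j8819200
Denominator: (j3392)^2 + 1629(j3392) + 629000 = -10876664 + j5525568
|N| = √(575278200² + 8819200²) ≈ 5.7535e+08, ∠N ≈ 179.12°
|D| = √(10876664² + 5525568²) ≈ 1.22e+07, ∠D ≈ 153.07°
∠T = 179.12° − 153.07° = 26.05°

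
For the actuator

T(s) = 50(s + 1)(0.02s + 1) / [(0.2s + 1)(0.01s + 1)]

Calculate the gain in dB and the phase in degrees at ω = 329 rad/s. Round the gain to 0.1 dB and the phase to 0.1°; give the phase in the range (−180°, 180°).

53.7 dB, 9.0°

At ω = 329 rad/s:
zero (1 + j329·1) = 1 + j329 → |·| ≈ 329, ∠ ≈ 89.83°
zero (1 + j329·0.02) = 1 + j6.58 → |·| ≈ 6.6556, ∠ ≈ 81.36°
pole (1 + j329·0.2) = 1 + j65.8 → |·| ≈ 65.808, ∠ ≈ 89.13°
pole (1 + j329·0.01) = 1 + j3.29 → |·| ≈ 3.4386, ∠ ≈ 73.09°
|T| = 50 · 329 · 6.6556 / (65.808 · 3.4386) ≈ 483.83
Gain = 20 log₁₀(483.83) ≈ 53.69 dB
∠T = (89.83° + 81.36°) − (89.13° + 73.09°) = 8.97°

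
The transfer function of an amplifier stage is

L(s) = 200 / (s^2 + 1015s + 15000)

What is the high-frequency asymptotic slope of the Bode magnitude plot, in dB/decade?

Each pole contributes −20 dB/decade at high frequency; each zero contributes +20 dB/decade.
Net: 0 zero(s) − 2 pole(s) → -40 dB/decade.

-40 dB/decade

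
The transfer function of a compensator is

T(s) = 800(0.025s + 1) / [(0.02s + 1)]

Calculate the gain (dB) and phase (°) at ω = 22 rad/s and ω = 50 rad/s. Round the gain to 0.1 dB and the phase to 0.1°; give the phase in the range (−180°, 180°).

ω = 22: 58.4 dB, 5.1°; ω = 50: 59.1 dB, 6.3°

At ω = 22 rad/s:
zero (1 + j22·0.025) = 1 + j0.55 → |·| ≈ 1.1413, ∠ ≈ 28.81°
pole (1 + j22·0.02) = 1 + j0.44 → |·| ≈ 1.0925, ∠ ≈ 23.75°
|T| = 800 · 1.1413 / (1.0925) ≈ 835.73
Gain = 20 log₁₀(835.73) ≈ 58.44 dB
∠T = (28.81°) − (23.75°) = 5.06°

At ω = 50 rad/s:
zero (1 + j50·0.025) = 1 + j1.25 → |·| ≈ 1.6008, ∠ ≈ 51.34°
pole (1 + j50·0.02) = 1 + j1 → |·| ≈ 1.4142, ∠ ≈ 45.00°
|T| = 800 · 1.6008 / (1.4142) ≈ 905.56
Gain = 20 log₁₀(905.56) ≈ 59.14 dB
∠T = (51.34°) − (45.00°) = 6.34°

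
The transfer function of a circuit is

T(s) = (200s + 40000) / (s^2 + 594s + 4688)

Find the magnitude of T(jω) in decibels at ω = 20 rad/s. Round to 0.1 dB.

Substitute s = j20:
Numerator: 200(j20) + 40000 = 40000 + j4000
Denominator: (j20)^2 + 594(j20) + 4688 = 4288 + j11880
|N| = √(40000² + 4000²) ≈ 40200, ∠N ≈ 5.71°
|D| = √(4288² + 11880²) ≈ 12630, ∠D ≈ 70.15°
|T| = 40200 / 12630 ≈ 3.1829
Gain = 20 log₁₀(3.1829) ≈ 10.06 dB

10.1 dB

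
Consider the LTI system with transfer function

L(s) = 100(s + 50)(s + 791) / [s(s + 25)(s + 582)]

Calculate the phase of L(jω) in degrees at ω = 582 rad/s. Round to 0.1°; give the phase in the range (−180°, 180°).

-101.1°

At s = jω = j582:
zero (s+50): 50 + j582 → |·| = √(50²+582²) = √341224 ≈ 584.14, ∠ = arctan(582/50) ≈ 85.09°
zero (s+791): 791 + j582 → |·| = √(791²+582²) = √964405 ≈ 982.04, ∠ = arctan(582/791) ≈ 36.34°
pole (s+25): 25 + j582 → |·| = √(25²+582²) = √339349 ≈ 582.54, ∠ = arctan(582/25) ≈ 87.54°
pole (s+582): 582 + j582 → |·| = √(582²+582²) = √677448 ≈ 823.07, ∠ = arctan(582/582) ≈ 45.00°
pole at origin: |s| = 582, ∠ = 90.00° (in denominator)
∠L = 121.43° − 222.54° = -101.11°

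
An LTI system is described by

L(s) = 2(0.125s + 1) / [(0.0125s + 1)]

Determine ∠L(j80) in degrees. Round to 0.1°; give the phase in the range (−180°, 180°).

39.3°

At ω = 80 rad/s:
zero (1 + j80·0.125) = 1 + j10 → |·| ≈ 10.05, ∠ ≈ 84.29°
pole (1 + j80·0.0125) = 1 + j1 → |·| ≈ 1.4142, ∠ ≈ 45.00°
∠L = (84.29°) − (45.00°) = 39.29°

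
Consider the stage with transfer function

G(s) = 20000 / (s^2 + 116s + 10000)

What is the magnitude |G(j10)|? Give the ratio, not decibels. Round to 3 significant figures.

At s = jω = j10:
quadratic: (j10)² + 116·j10 + 10000 = 9900 + j1160 → |·| ≈ 9967.7, ∠ ≈ 6.68°
|G| = 20000 / 9967.7 ≈ 2.0065

2.01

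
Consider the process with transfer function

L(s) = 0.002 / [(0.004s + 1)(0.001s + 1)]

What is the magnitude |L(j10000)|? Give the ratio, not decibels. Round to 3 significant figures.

4.97e-06

At ω = 10000 rad/s:
pole (1 + j10000·0.004) = 1 + j40 → |·| ≈ 40.012, ∠ ≈ 88.57°
pole (1 + j10000·0.001) = 1 + j10 → |·| ≈ 10.05, ∠ ≈ 84.29°
|L| = 0.002 · 1 / (40.012 · 10.05) ≈ 4.9736e-06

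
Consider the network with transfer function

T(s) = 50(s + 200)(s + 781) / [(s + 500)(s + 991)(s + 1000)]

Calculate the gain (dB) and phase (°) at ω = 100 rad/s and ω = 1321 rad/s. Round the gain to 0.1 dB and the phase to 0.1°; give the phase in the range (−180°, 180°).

ω = 100: -35.3 dB, 11.1°; ω = 1321: -31.5 dB, -34.5°

At s = jω = j100:
zero (s+200): 200 + j100 → |·| = √(200²+100²) = √50000 ≈ 223.61, ∠ = arctan(100/200) ≈ 26.57°
zero (s+781): 781 + j100 → |·| = √(781²+100²) = √619961 ≈ 787.38, ∠ = arctan(100/781) ≈ 7.30°
pole (s+500): 500 + j100 → |·| = √(500²+100²) = √260000 ≈ 509.9, ∠ = arctan(100/500) ≈ 11.31°
pole (s+991): 991 + j100 → |·| = √(991²+100²) = √992081 ≈ 996.03, ∠ = arctan(100/991) ≈ 5.76°
pole (s+1000): 1000 + j100 → |·| = √(1000²+100²) = √1010000 ≈ 1005, ∠ = arctan(100/1000) ≈ 5.71°
|T| = 50 · 1.7607e+05 / 5.1042e+08 ≈ 0.017248
Gain = 20 log₁₀(0.017248) ≈ -35.27 dB
∠T = 33.87° − 22.78° = 11.09°

At s = jω = j1321:
zero (s+200): 200 + j1321 → |·| = √(200²+1321²) = √1785041 ≈ 1336.1, ∠ = arctan(1321/200) ≈ 81.39°
zero (s+781): 781 + j1321 → |·| = √(781²+1321²) = √2355002 ≈ 1534.6, ∠ = arctan(1321/781) ≈ 59.41°
pole (s+500): 500 + j1321 → |·| = √(500²+1321²) = √1995041 ≈ 1412.5, ∠ = arctan(1321/500) ≈ 69.27°
pole (s+991): 991 + j1321 → |·| = √(991²+1321²) = √2727122 ≈ 1651.4, ∠ = arctan(1321/991) ≈ 53.12°
pole (s+1000): 1000 + j1321 → |·| = √(1000²+1321²) = √2745041 ≈ 1656.8, ∠ = arctan(1321/1000) ≈ 52.87°
|T| = 50 · 2.0504e+06 / 3.8647e+09 ≈ 0.026527
Gain = 20 log₁₀(0.026527) ≈ -31.53 dB
∠T = 140.80° − 175.26° = -34.46°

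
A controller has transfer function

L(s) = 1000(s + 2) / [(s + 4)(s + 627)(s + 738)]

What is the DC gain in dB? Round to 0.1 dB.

L(0) = 1000·2 / (4·627·738) ≈ 0.0010806
20 log₁₀(0.0010806) ≈ -59.33 dB

-59.3 dB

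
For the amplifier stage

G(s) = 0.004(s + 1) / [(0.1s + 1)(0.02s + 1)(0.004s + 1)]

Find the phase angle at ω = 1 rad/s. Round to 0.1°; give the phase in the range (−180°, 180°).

37.9°

At ω = 1 rad/s:
zero (1 + j1·1) = 1 + j1 → |·| ≈ 1.4142, ∠ ≈ 45.00°
pole (1 + j1·0.1) = 1 + j0.1 → |·| ≈ 1.005, ∠ ≈ 5.71°
pole (1 + j1·0.02) = 1 + j0.02 → |·| ≈ 1.0002, ∠ ≈ 1.15°
pole (1 + j1·0.004) = 1 + j0.004 → |·| ≈ 1, ∠ ≈ 0.23°
∠G = (45.00°) − (5.71° + 1.15° + 0.23°) = 37.91°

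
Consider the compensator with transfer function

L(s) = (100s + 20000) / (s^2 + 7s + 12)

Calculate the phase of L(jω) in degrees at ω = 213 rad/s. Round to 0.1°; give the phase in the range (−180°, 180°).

Substitute s = j213:
Numerator: 100(j213) + 20000 = 20000 + j21300
Denominator: (j213)^2 + 7(j213) + 12 = -45357 + j1491
|N| = √(20000² + 21300²) ≈ 29218, ∠N ≈ 46.80°
|D| = √(45357² + 1491²) ≈ 45381, ∠D ≈ 178.12°
∠L = 46.80° − 178.12° = -131.32°

-131.3°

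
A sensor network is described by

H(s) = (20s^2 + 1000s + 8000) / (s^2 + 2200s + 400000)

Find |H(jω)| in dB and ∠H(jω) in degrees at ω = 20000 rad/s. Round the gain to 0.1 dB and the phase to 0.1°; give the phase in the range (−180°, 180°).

26.0 dB, 6.1°

Substitute s = j20000:
Numerator: 20(j20000)^2 + 1000(j20000) + 8000 = -7999992000 + j20000000
Denominator: (j20000)^2 + 2200(j20000) + 400000 = -399600000 + j44000000
|N| = √(7999992000² + 20000000²) ≈ 8e+09, ∠N ≈ 179.86°
|D| = √(399600000² + 44000000²) ≈ 4.0202e+08, ∠D ≈ 173.72°
|H| = 8e+09 / 4.0202e+08 ≈ 19.9
Gain = 20 log₁₀(19.9) ≈ 25.98 dB
∠H = 179.86° − 173.72° = 6.14°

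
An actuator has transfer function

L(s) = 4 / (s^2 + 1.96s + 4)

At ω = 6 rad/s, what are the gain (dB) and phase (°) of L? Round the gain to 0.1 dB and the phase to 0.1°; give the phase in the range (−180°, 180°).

-18.6 dB, -159.8°

At s = jω = j6:
quadratic: (j6)² + 1.96·j6 + 4 = -32 + j11.76 → |·| ≈ 34.092, ∠ ≈ 159.82°
|L| = 4 / 34.092 ≈ 0.11733
Gain = 20 log₁₀(0.11733) ≈ -18.61 dB
∠L = 0.00° − 159.82° = -159.82°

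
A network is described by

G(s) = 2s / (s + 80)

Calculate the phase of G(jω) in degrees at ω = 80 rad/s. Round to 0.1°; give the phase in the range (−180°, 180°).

At s = jω = j80:
zero at origin: s = j80 → |·| = 80, ∠ = 90.00°
pole (s+80): 80 + j80 → |·| = √(80²+80²) = √12800 ≈ 113.14, ∠ = arctan(80/80) ≈ 45.00°
∠G = 90.00° − 45.00° = 45.00°

45.0°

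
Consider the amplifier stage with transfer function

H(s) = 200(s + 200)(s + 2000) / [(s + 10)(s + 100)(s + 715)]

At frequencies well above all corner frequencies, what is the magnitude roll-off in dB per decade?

-20 dB/decade

Each pole contributes −20 dB/decade at high frequency; each zero contributes +20 dB/decade.
Net: 2 zero(s) − 3 pole(s) → -20 dB/decade.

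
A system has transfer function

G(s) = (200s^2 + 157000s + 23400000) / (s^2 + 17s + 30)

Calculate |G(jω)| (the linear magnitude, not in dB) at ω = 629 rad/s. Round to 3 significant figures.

287

Substitute s = j629:
Numerator: 200(j629)^2 + 157000(j629) + 23400000 = -55728200 + j98753000
Denominator: (j629)^2 + 17(j629) + 30 = -395611 + j10693
|N| = √(55728200² + 98753000²) ≈ 1.1339e+08, ∠N ≈ 119.44°
|D| = √(395611² + 10693²) ≈ 3.9576e+05, ∠D ≈ 178.45°
|G| = 1.1339e+08 / 3.9576e+05 ≈ 286.51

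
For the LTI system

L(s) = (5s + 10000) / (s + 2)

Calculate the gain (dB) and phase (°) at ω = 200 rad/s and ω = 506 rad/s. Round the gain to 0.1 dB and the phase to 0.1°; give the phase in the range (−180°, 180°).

ω = 200: 34.0 dB, -83.7°; ω = 506: 26.2 dB, -75.6°

Substitute s = j200:
Numerator: 5(j200) + 10000 = 10000 + j1000
Denominator: (j200) + 2 = 2 + j200
|N| = √(10000² + 1000²) ≈ 10050, ∠N ≈ 5.71°
|D| = √(2² + 200²) ≈ 200.01, ∠D ≈ 89.43°
|L| = 10050 / 200.01 ≈ 50.247
Gain = 20 log₁₀(50.247) ≈ 34.02 dB
∠L = 5.71° − 89.43° = -83.72°

Substitute s = j506:
Numerator: 5(j506) + 10000 = 10000 + j2530
Denominator: (j506) + 2 = 2 + j506
|N| = √(10000² + 2530²) ≈ 10315, ∠N ≈ 14.20°
|D| = √(2² + 506²) ≈ 506, ∠D ≈ 89.77°
|L| = 10315 / 506 ≈ 20.385
Gain = 20 log₁₀(20.385) ≈ 26.19 dB
∠L = 14.20° − 89.77° = -75.57°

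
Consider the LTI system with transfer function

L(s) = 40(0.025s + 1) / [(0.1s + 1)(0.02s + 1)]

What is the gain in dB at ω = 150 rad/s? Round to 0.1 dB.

At ω = 150 rad/s:
zero (1 + j150·0.025) = 1 + j3.75 → |·| ≈ 3.881, ∠ ≈ 75.07°
pole (1 + j150·0.1) = 1 + j15 → |·| ≈ 15.033, ∠ ≈ 86.19°
pole (1 + j150·0.02) = 1 + j3 → |·| ≈ 3.1623, ∠ ≈ 71.57°
|L| = 40 · 3.881 / (15.033 · 3.1623) ≈ 3.2655
Gain = 20 log₁₀(3.2655) ≈ 10.28 dB

10.3 dB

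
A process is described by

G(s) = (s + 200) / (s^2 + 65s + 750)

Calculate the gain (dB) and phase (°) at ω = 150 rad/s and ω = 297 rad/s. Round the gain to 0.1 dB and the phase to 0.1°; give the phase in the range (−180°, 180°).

Substitute s = j150:
Numerator: (j150) + 200 = 200 + j150
Denominator: (j150)^2 + 65(j150) + 750 = -21750 + j9750
|N| = √(200² + 150²) ≈ 250, ∠N ≈ 36.87°
|D| = √(21750² + 9750²) ≈ 23835, ∠D ≈ 155.85°
|G| = 250 / 23835 ≈ 0.010489
Gain = 20 log₁₀(0.010489) ≈ -39.59 dB
∠G = 36.87° − 155.85° = -118.98°

Substitute s = j297:
Numerator: (j297) + 200 = 200 + j297
Denominator: (j297)^2 + 65(j297) + 750 = -87459 + j19305
|N| = √(200² + 297²) ≈ 358.06, ∠N ≈ 56.04°
|D| = √(87459² + 19305²) ≈ 89564, ∠D ≈ 167.55°
|G| = 358.06 / 89564 ≈ 0.0039978
Gain = 20 log₁₀(0.0039978) ≈ -47.96 dB
∠G = 56.04° − 167.55° = -111.51°

ω = 150: -39.6 dB, -119.0°; ω = 297: -48.0 dB, -111.5°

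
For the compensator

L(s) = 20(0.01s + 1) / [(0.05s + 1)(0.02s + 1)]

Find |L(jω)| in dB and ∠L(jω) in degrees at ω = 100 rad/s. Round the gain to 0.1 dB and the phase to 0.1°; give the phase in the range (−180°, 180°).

7.9 dB, -97.1°

At ω = 100 rad/s:
zero (1 + j100·0.01) = 1 + j1 → |·| ≈ 1.4142, ∠ ≈ 45.00°
pole (1 + j100·0.05) = 1 + j5 → |·| ≈ 5.099, ∠ ≈ 78.69°
pole (1 + j100·0.02) = 1 + j2 → |·| ≈ 2.2361, ∠ ≈ 63.43°
|L| = 20 · 1.4142 / (5.099 · 2.2361) ≈ 2.4806
Gain = 20 log₁₀(2.4806) ≈ 7.89 dB
∠L = (45.00°) − (78.69° + 63.43°) = -97.12°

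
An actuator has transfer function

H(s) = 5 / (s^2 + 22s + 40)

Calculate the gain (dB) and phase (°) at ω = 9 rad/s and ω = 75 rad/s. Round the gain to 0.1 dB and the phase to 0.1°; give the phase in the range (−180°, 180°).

ω = 9: -32.1 dB, -101.7°; ω = 75: -61.3 dB, -163.5°

Substitute s = j9:
Numerator: 5 = 5 + j0
Denominator: (j9)^2 + 22(j9) + 40 = -41 + j198
|N| = √(5² + 0²) ≈ 5, ∠N ≈ 0.00°
|D| = √(41² + 198²) ≈ 202.2, ∠D ≈ 101.70°
|H| = 5 / 202.2 ≈ 0.024728
Gain = 20 log₁₀(0.024728) ≈ -32.14 dB
∠H = 0.00° − 101.70° = -101.70°

Substitute s = j75:
Numerator: 5 = 5 + j0
Denominator: (j75)^2 + 22(j75) + 40 = -5585 + j1650
|N| = √(5² + 0²) ≈ 5, ∠N ≈ 0.00°
|D| = √(5585² + 1650²) ≈ 5823.6, ∠D ≈ 163.54°
|H| = 5 / 5823.6 ≈ 0.00085858
Gain = 20 log₁₀(0.00085858) ≈ -61.32 dB
∠H = 0.00° − 163.54° = -163.54°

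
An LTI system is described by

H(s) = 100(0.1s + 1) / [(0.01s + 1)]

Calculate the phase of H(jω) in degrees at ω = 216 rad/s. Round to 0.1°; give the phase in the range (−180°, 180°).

22.2°

At ω = 216 rad/s:
zero (1 + j216·0.1) = 1 + j21.6 → |·| ≈ 21.623, ∠ ≈ 87.35°
pole (1 + j216·0.01) = 1 + j2.16 → |·| ≈ 2.3803, ∠ ≈ 65.16°
∠H = (87.35°) − (65.16°) = 22.19°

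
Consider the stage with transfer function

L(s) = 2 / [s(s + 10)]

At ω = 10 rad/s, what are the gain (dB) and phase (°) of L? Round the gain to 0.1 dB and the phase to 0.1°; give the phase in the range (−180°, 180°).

-37.0 dB, -135.0°

At s = jω = j10:
pole (s+10): 10 + j10 → |·| = √(10²+10²) = √200 ≈ 14.142, ∠ = arctan(10/10) ≈ 45.00°
pole at origin: |s| = 10, ∠ = 90.00° (in denominator)
|L| = 2 / 141.42 ≈ 0.014142
Gain = 20 log₁₀(0.014142) ≈ -36.99 dB
∠L = 0.00° − 135.00° = -135.00°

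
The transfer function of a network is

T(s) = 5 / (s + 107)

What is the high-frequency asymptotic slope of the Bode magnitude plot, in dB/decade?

Each pole contributes −20 dB/decade at high frequency; each zero contributes +20 dB/decade.
Net: 0 zero(s) − 1 pole(s) → -20 dB/decade.

-20 dB/decade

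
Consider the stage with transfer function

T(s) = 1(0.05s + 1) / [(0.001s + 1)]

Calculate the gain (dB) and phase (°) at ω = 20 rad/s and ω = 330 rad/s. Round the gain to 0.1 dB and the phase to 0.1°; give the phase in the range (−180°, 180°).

ω = 20: 3.0 dB, 43.9°; ω = 330: 23.9 dB, 68.3°

At ω = 20 rad/s:
zero (1 + j20·0.05) = 1 + j1 → |·| ≈ 1.4142, ∠ ≈ 45.00°
pole (1 + j20·0.001) = 1 + j0.02 → |·| ≈ 1.0002, ∠ ≈ 1.15°
|T| = 1 · 1.4142 / (1.0002) ≈ 1.4139
Gain = 20 log₁₀(1.4139) ≈ 3.01 dB
∠T = (45.00°) − (1.15°) = 43.85°

At ω = 330 rad/s:
zero (1 + j330·0.05) = 1 + j16.5 → |·| ≈ 16.53, ∠ ≈ 86.53°
pole (1 + j330·0.001) = 1 + j0.33 → |·| ≈ 1.053, ∠ ≈ 18.26°
|T| = 1 · 16.53 / (1.053) ≈ 15.698
Gain = 20 log₁₀(15.698) ≈ 23.92 dB
∠T = (86.53°) − (18.26°) = 68.27°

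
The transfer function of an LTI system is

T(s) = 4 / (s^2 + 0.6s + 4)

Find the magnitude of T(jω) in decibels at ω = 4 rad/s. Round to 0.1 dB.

-9.7 dB

At s = jω = j4:
quadratic: (j4)² + 0.6·j4 + 4 = -12 + j2.4 → |·| ≈ 12.238, ∠ ≈ 168.69°
|T| = 4 / 12.238 ≈ 0.32685
Gain = 20 log₁₀(0.32685) ≈ -9.71 dB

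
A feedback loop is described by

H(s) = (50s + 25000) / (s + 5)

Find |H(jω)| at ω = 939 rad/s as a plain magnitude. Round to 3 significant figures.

Substitute s = j939:
Numerator: 50(j939) + 25000 = 25000 + j46950
Denominator: (j939) + 5 = 5 + j939
|N| = √(25000² + 46950²) ≈ 53191, ∠N ≈ 61.97°
|D| = √(5² + 939²) ≈ 939.01, ∠D ≈ 89.69°
|H| = 53191 / 939.01 ≈ 56.646

56.6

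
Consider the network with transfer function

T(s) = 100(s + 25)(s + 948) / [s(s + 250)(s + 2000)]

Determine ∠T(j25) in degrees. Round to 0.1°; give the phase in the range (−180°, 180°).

-49.9°

At s = jω = j25:
zero (s+25): 25 + j25 → |·| = √(25²+25²) = √1250 ≈ 35.355, ∠ = arctan(25/25) ≈ 45.00°
zero (s+948): 948 + j25 → |·| = √(948²+25²) = √899329 ≈ 948.33, ∠ = arctan(25/948) ≈ 1.51°
pole (s+250): 250 + j25 → |·| = √(250²+25²) = √63125 ≈ 251.25, ∠ = arctan(25/250) ≈ 5.71°
pole (s+2000): 2000 + j25 → |·| = √(2000²+25²) = √4000625 ≈ 2000.2, ∠ = arctan(25/2000) ≈ 0.72°
pole at origin: |s| = 25, ∠ = 90.00° (in denominator)
∠T = 46.51° − 96.43° = -49.92°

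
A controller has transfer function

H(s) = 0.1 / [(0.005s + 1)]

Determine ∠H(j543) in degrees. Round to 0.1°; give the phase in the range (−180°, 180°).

-69.8°

At ω = 543 rad/s:
pole (1 + j543·0.005) = 1 + j2.715 → |·| ≈ 2.8933, ∠ ≈ 69.78°
∠H = (0°) − (69.78°) = -69.78°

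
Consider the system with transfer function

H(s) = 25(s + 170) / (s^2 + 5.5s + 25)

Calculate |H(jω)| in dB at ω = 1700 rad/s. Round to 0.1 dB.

At s = jω = j1700:
zero (s+170): 170 + j1700 → |·| = √(170²+1700²) = √2918900 ≈ 1708.5, ∠ = arctan(1700/170) ≈ 84.29°
quadratic: (j1700)² + 5.5·j1700 + 25 = -2889975 + j9350 → |·| ≈ 2.89e+06, ∠ ≈ 179.81°
|H| = 25 · 1708.5 / 2.89e+06 ≈ 0.014779
Gain = 20 log₁₀(0.014779) ≈ -36.61 dB

-36.6 dB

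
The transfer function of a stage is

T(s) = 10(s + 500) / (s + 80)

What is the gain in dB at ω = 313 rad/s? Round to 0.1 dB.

At s = jω = j313:
zero (s+500): 500 + j313 → |·| = √(500²+313²) = √347969 ≈ 589.89, ∠ = arctan(313/500) ≈ 32.05°
pole (s+80): 80 + j313 → |·| = √(80²+313²) = √104369 ≈ 323.06, ∠ = arctan(313/80) ≈ 75.66°
|T| = 10 · 589.89 / 323.06 ≈ 18.259
Gain = 20 log₁₀(18.259) ≈ 25.23 dB

25.2 dB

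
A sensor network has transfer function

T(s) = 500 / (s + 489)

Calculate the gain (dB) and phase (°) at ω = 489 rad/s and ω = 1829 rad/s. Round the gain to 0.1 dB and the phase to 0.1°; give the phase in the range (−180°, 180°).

ω = 489: -2.8 dB, -45.0°; ω = 1829: -11.6 dB, -75.0°

Substitute s = j489:
Numerator: 500 = 500 + j0
Denominator: (j489) + 489 = 489 + j489
|N| = √(500² + 0²) ≈ 500, ∠N ≈ 0.00°
|D| = √(489² + 489²) ≈ 691.55, ∠D ≈ 45.00°
|T| = 500 / 691.55 ≈ 0.72301
Gain = 20 log₁₀(0.72301) ≈ -2.82 dB
∠T = 0.00° − 45.00° = -45.00°

Substitute s = j1829:
Numerator: 500 = 500 + j0
Denominator: (j1829) + 489 = 489 + j1829
|N| = √(500² + 0²) ≈ 500, ∠N ≈ 0.00°
|D| = √(489² + 1829²) ≈ 1893.2, ∠D ≈ 75.03°
|T| = 500 / 1893.2 ≈ 0.2641
Gain = 20 log₁₀(0.2641) ≈ -11.56 dB
∠T = 0.00° − 75.03° = -75.03°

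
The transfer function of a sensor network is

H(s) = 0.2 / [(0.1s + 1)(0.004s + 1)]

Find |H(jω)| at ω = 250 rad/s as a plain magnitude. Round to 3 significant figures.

0.00565

At ω = 250 rad/s:
pole (1 + j250·0.1) = 1 + j25 → |·| ≈ 25.02, ∠ ≈ 87.71°
pole (1 + j250·0.004) = 1 + j1 → |·| ≈ 1.4142, ∠ ≈ 45.00°
|H| = 0.2 · 1 / (25.02 · 1.4142) ≈ 0.0056524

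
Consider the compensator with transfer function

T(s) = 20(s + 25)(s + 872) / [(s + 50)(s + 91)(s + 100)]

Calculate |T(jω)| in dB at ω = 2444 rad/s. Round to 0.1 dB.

-41.2 dB

At s = jω = j2444:
zero (s+25): 25 + j2444 → |·| = √(25²+2444²) = √5973761 ≈ 2444.1, ∠ = arctan(2444/25) ≈ 89.41°
zero (s+872): 872 + j2444 → |·| = √(872²+2444²) = √6733520 ≈ 2594.9, ∠ = arctan(2444/872) ≈ 70.36°
pole (s+50): 50 + j2444 → |·| = √(50²+2444²) = √5975636 ≈ 2444.5, ∠ = arctan(2444/50) ≈ 88.83°
pole (s+91): 91 + j2444 → |·| = √(91²+2444²) = √5981417 ≈ 2445.7, ∠ = arctan(2444/91) ≈ 87.87°
pole (s+100): 100 + j2444 → |·| = √(100²+2444²) = √5983136 ≈ 2446, ∠ = arctan(2444/100) ≈ 87.66°
|T| = 20 · 6.3422e+06 / 1.4623e+10 ≈ 0.0086743
Gain = 20 log₁₀(0.0086743) ≈ -41.24 dB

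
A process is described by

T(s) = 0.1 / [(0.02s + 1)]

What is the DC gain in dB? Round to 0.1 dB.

-20.0 dB

T(0) = 0.1 · 1 / 1 = 0.1
20 log₁₀(0.1) ≈ -20.00 dB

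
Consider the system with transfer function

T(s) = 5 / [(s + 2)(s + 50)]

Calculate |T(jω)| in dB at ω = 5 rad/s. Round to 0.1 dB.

At s = jω = j5:
pole (s+2): 2 + j5 → |·| = √(2²+5²) = √29 ≈ 5.3852, ∠ = arctan(5/2) ≈ 68.20°
pole (s+50): 50 + j5 → |·| = √(50²+5²) = √2525 ≈ 50.249, ∠ = arctan(5/50) ≈ 5.71°
|T| = 5 / 270.6 ≈ 0.018477
Gain = 20 log₁₀(0.018477) ≈ -34.67 dB

-34.7 dB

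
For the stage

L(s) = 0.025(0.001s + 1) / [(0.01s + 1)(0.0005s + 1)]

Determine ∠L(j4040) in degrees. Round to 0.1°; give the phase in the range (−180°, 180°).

At ω = 4040 rad/s:
zero (1 + j4040·0.001) = 1 + j4.04 → |·| ≈ 4.1619, ∠ ≈ 76.10°
pole (1 + j4040·0.01) = 1 + j40.4 → |·| ≈ 40.412, ∠ ≈ 88.58°
pole (1 + j4040·0.0005) = 1 + j2.02 → |·| ≈ 2.254, ∠ ≈ 63.66°
∠L = (76.10°) − (88.58° + 63.66°) = -76.14°

-76.1°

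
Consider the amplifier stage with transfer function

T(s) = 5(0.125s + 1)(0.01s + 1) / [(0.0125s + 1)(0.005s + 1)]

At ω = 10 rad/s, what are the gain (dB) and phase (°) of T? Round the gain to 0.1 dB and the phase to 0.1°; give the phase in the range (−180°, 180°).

18.0 dB, 47.1°

At ω = 10 rad/s:
zero (1 + j10·0.125) = 1 + j1.25 → |·| ≈ 1.6008, ∠ ≈ 51.34°
zero (1 + j10·0.01) = 1 + j0.1 → |·| ≈ 1.005, ∠ ≈ 5.71°
pole (1 + j10·0.0125) = 1 + j0.125 → |·| ≈ 1.0078, ∠ ≈ 7.13°
pole (1 + j10·0.005) = 1 + j0.05 → |·| ≈ 1.0012, ∠ ≈ 2.86°
|T| = 5 · 1.6008 · 1.005 / (1.0078 · 1.0012) ≈ 7.9722
Gain = 20 log₁₀(7.9722) ≈ 18.03 dB
∠T = (51.34° + 5.71°) − (7.13° + 2.86°) = 47.06°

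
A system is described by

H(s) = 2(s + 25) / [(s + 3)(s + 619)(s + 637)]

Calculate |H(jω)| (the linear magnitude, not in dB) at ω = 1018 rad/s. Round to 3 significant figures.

At s = jω = j1018:
zero (s+25): 25 + j1018 → |·| = √(25²+1018²) = √1036949 ≈ 1018.3, ∠ = arctan(1018/25) ≈ 88.59°
pole (s+3): 3 + j1018 → |·| = √(3²+1018²) = √1036333 ≈ 1018, ∠ = arctan(1018/3) ≈ 89.83°
pole (s+619): 619 + j1018 → |·| = √(619²+1018²) = √1419485 ≈ 1191.4, ∠ = arctan(1018/619) ≈ 58.70°
pole (s+637): 637 + j1018 → |·| = √(637²+1018²) = √1442093 ≈ 1200.9, ∠ = arctan(1018/637) ≈ 57.96°
|H| = 2 · 1018.3 / 1.4565e+09 ≈ 1.3983e-06

1.40e-06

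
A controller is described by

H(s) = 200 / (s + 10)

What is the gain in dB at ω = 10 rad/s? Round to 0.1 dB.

23.0 dB

Substitute s = j10:
Numerator: 200 = 200 + j0
Denominator: (j10) + 10 = 10 + j10
|N| = √(200² + 0²) ≈ 200, ∠N ≈ 0.00°
|D| = √(10² + 10²) ≈ 14.142, ∠D ≈ 45.00°
|H| = 200 / 14.142 ≈ 14.142
Gain = 20 log₁₀(14.142) ≈ 23.01 dB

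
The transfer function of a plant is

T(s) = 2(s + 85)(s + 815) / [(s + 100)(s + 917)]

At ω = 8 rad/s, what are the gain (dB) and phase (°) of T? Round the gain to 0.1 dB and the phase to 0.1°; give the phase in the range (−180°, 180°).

3.6 dB, 0.9°

At s = jω = j8:
zero (s+85): 85 + j8 → |·| = √(85²+8²) = √7289 ≈ 85.376, ∠ = arctan(8/85) ≈ 5.38°
zero (s+815): 815 + j8 → |·| = √(815²+8²) = √664289 ≈ 815.04, ∠ = arctan(8/815) ≈ 0.56°
pole (s+100): 100 + j8 → |·| = √(100²+8²) = √10064 ≈ 100.32, ∠ = arctan(8/100) ≈ 4.57°
pole (s+917): 917 + j8 → |·| = √(917²+8²) = √840953 ≈ 917.03, ∠ = arctan(8/917) ≈ 0.50°
|T| = 2 · 69585 / 91996 ≈ 1.5128
Gain = 20 log₁₀(1.5128) ≈ 3.60 dB
∠T = 5.94° − 5.07° = 0.87°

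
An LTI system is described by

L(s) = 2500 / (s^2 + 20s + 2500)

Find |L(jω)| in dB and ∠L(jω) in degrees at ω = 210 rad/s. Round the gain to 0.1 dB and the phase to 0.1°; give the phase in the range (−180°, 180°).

-24.5 dB, -174.2°

At s = jω = j210:
quadratic: (j210)² + 20·j210 + 2500 = -41600 + j4200 → |·| ≈ 41811, ∠ ≈ 174.23°
|L| = 2500 / 41811 ≈ 0.059793
Gain = 20 log₁₀(0.059793) ≈ -24.47 dB
∠L = 0.00° − 174.23° = -174.23°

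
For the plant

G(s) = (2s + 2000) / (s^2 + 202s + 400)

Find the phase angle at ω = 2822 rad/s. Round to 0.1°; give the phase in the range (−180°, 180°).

-105.4°

Substitute s = j2822:
Numerator: 2(j2822) + 2000 = 2000 + j5644
Denominator: (j2822)^2 + 202(j2822) + 400 = -7963284 + j570044
|N| = √(2000² + 5644²) ≈ 5987.9, ∠N ≈ 70.49°
|D| = √(7963284² + 570044²) ≈ 7.9837e+06, ∠D ≈ 175.91°
∠G = 70.49° − 175.91° = -105.42°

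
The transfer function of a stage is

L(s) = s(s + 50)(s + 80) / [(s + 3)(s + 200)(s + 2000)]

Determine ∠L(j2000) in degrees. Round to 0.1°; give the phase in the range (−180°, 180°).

At s = jω = j2000:
zero (s+50): 50 + j2000 → |·| = √(50²+2000²) = √4002500 ≈ 2000.6, ∠ = arctan(2000/50) ≈ 88.57°
zero (s+80): 80 + j2000 → |·| = √(80²+2000²) = √4006400 ≈ 2001.6, ∠ = arctan(2000/80) ≈ 87.71°
zero at origin: s = j2000 → |·| = 2000, ∠ = 90.00°
pole (s+3): 3 + j2000 → |·| = √(3²+2000²) = √4000009 ≈ 2000, ∠ = arctan(2000/3) ≈ 89.91°
pole (s+200): 200 + j2000 → |·| = √(200²+2000²) = √4040000 ≈ 2010, ∠ = arctan(2000/200) ≈ 84.29°
pole (s+2000): 2000 + j2000 → |·| = √(2000²+2000²) = √8000000 ≈ 2828.4, ∠ = arctan(2000/2000) ≈ 45.00°
∠L = 266.28° − 219.20° = 47.08°

47.1°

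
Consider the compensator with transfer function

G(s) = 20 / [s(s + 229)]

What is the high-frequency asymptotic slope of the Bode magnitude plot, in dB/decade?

-40 dB/decade

Each pole contributes −20 dB/decade at high frequency; each zero contributes +20 dB/decade.
Net: 0 zero(s) − 2 pole(s) → -40 dB/decade.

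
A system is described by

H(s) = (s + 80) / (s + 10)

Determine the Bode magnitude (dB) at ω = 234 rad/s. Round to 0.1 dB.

0.5 dB

At s = jω = j234:
zero (s+80): 80 + j234 → |·| = √(80²+234²) = √61156 ≈ 247.3, ∠ = arctan(234/80) ≈ 71.13°
pole (s+10): 10 + j234 → |·| = √(10²+234²) = √54856 ≈ 234.21, ∠ = arctan(234/10) ≈ 87.55°
|H| = 1 · 247.3 / 234.21 ≈ 1.0559
Gain = 20 log₁₀(1.0559) ≈ 0.47 dB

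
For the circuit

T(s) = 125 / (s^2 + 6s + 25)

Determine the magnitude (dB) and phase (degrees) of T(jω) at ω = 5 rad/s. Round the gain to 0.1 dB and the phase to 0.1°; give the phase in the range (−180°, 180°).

12.4 dB, -90.0°

At s = jω = j5:
quadratic: (j5)² + 6·j5 + 25 = 0 + j30 → |·| ≈ 30, ∠ ≈ 90.00°
|T| = 125 / 30 ≈ 4.1667
Gain = 20 log₁₀(4.1667) ≈ 12.40 dB
∠T = 0.00° − 90.00° = -90.00°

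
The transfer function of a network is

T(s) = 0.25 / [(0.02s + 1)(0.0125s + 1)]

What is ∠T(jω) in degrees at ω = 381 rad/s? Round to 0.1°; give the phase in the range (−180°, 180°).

At ω = 381 rad/s:
pole (1 + j381·0.02) = 1 + j7.62 → |·| ≈ 7.6853, ∠ ≈ 82.52°
pole (1 + j381·0.0125) = 1 + j4.7625 → |·| ≈ 4.8664, ∠ ≈ 78.14°
∠T = (0°) − (82.52° + 78.14°) = -160.66°

-160.7°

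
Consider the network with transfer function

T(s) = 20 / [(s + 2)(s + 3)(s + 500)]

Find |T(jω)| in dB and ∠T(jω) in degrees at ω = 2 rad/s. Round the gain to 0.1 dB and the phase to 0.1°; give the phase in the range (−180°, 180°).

At s = jω = j2:
pole (s+2): 2 + j2 → |·| = √(2²+2²) = √8 ≈ 2.8284, ∠ = arctan(2/2) ≈ 45.00°
pole (s+3): 3 + j2 → |·| = √(3²+2²) = √13 ≈ 3.6056, ∠ = arctan(2/3) ≈ 33.69°
pole (s+500): 500 + j2 → |·| = √(500²+2²) = √250004 ≈ 500, ∠ = arctan(2/500) ≈ 0.23°
|T| = 20 / 5099 ≈ 0.0039223
Gain = 20 log₁₀(0.0039223) ≈ -48.13 dB
∠T = 0.00° − 78.92° = -78.92°

-48.1 dB, -78.9°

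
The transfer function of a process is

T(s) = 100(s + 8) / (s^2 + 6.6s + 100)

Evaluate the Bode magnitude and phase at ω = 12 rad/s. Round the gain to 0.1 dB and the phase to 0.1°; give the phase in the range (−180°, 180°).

24.0 dB, -62.7°

At s = jω = j12:
zero (s+8): 8 + j12 → |·| = √(8²+12²) = √208 ≈ 14.422, ∠ = arctan(12/8) ≈ 56.31°
quadratic: (j12)² + 6.6·j12 + 100 = -44 + j79.2 → |·| ≈ 90.602, ∠ ≈ 119.05°
|T| = 100 · 14.422 / 90.602 ≈ 15.918
Gain = 20 log₁₀(15.918) ≈ 24.04 dB
∠T = 56.31° − 119.05° = -62.74°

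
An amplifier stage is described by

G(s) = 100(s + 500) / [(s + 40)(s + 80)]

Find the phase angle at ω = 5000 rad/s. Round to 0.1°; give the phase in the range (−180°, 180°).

At s = jω = j5000:
zero (s+500): 500 + j5000 → |·| = √(500²+5000²) = √25250000 ≈ 5024.9, ∠ = arctan(5000/500) ≈ 84.29°
pole (s+40): 40 + j5000 → |·| = √(40²+5000²) = √25001600 ≈ 5000.2, ∠ = arctan(5000/40) ≈ 89.54°
pole (s+80): 80 + j5000 → |·| = √(80²+5000²) = √25006400 ≈ 5000.6, ∠ = arctan(5000/80) ≈ 89.08°
∠G = 84.29° − 178.62° = -94.33°

-94.3°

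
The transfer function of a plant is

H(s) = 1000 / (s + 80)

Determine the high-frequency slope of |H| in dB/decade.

-20 dB/decade

Each pole contributes −20 dB/decade at high frequency; each zero contributes +20 dB/decade.
Net: 0 zero(s) − 1 pole(s) → -20 dB/decade.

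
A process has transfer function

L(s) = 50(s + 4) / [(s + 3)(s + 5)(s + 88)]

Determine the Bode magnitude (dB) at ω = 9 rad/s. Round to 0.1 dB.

At s = jω = j9:
zero (s+4): 4 + j9 → |·| = √(4²+9²) = √97 ≈ 9.8489, ∠ = arctan(9/4) ≈ 66.04°
pole (s+3): 3 + j9 → |·| = √(3²+9²) = √90 ≈ 9.4868, ∠ = arctan(9/3) ≈ 71.57°
pole (s+5): 5 + j9 → |·| = √(5²+9²) = √106 ≈ 10.296, ∠ = arctan(9/5) ≈ 60.95°
pole (s+88): 88 + j9 → |·| = √(88²+9²) = √7825 ≈ 88.459, ∠ = arctan(9/88) ≈ 5.84°
|L| = 50 · 9.8489 / 8640.3 ≈ 0.056994
Gain = 20 log₁₀(0.056994) ≈ -24.88 dB

-24.9 dB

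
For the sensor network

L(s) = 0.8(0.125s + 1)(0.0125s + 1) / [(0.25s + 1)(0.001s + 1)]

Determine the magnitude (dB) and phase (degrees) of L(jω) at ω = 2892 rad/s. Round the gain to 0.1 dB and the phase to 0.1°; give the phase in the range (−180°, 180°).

At ω = 2892 rad/s:
zero (1 + j2892·0.125) = 1 + j361.5 → |·| ≈ 361.5, ∠ ≈ 89.84°
zero (1 + j2892·0.0125) = 1 + j36.15 → |·| ≈ 36.164, ∠ ≈ 88.42°
pole (1 + j2892·0.25) = 1 + j723 → |·| ≈ 723, ∠ ≈ 89.92°
pole (1 + j2892·0.001) = 1 + j2.892 → |·| ≈ 3.06, ∠ ≈ 70.93°
|L| = 0.8 · 361.5 · 36.164 / (723 · 3.06) ≈ 4.7273
Gain = 20 log₁₀(4.7273) ≈ 13.49 dB
∠L = (89.84° + 88.42°) − (89.92° + 70.93°) = 17.41°

13.5 dB, 17.4°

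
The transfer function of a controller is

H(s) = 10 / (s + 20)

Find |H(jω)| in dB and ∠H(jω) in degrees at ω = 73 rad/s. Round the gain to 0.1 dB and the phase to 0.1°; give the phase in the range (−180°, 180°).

Substitute s = j73:
Numerator: 10 = 10 + j0
Denominator: (j73) + 20 = 20 + j73
|N| = √(10² + 0²) ≈ 10, ∠N ≈ 0.00°
|D| = √(20² + 73²) ≈ 75.69, ∠D ≈ 74.68°
|H| = 10 / 75.69 ≈ 0.13212
Gain = 20 log₁₀(0.13212) ≈ -17.58 dB
∠H = 0.00° − 74.68° = -74.68°

-17.6 dB, -74.7°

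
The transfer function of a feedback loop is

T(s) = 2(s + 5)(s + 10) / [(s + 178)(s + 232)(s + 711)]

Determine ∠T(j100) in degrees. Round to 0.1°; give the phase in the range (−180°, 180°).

110.8°

At s = jω = j100:
zero (s+5): 5 + j100 → |·| = √(5²+100²) = √10025 ≈ 100.12, ∠ = arctan(100/5) ≈ 87.14°
zero (s+10): 10 + j100 → |·| = √(10²+100²) = √10100 ≈ 100.5, ∠ = arctan(100/10) ≈ 84.29°
pole (s+178): 178 + j100 → |·| = √(178²+100²) = √41684 ≈ 204.17, ∠ = arctan(100/178) ≈ 29.33°
pole (s+232): 232 + j100 → |·| = √(232²+100²) = √63824 ≈ 252.63, ∠ = arctan(100/232) ≈ 23.32°
pole (s+711): 711 + j100 → |·| = √(711²+100²) = √515521 ≈ 718, ∠ = arctan(100/711) ≈ 8.01°
∠T = 171.43° − 60.66° = 110.77°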